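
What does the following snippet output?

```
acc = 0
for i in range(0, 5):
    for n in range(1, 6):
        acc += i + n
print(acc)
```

i=0,n=1: acc = 0+1 = 1
i=0,n=2: acc = 1+2 = 3
i=0,n=3: acc = 3+3 = 6
i=0,n=4: acc = 6+4 = 10
i=0,n=5: acc = 10+5 = 15
i=1,n=1: acc = 15+2 = 17
i=1,n=2: acc = 17+3 = 20
i=1,n=3: acc = 20+4 = 24
i=1,n=4: acc = 24+5 = 29
i=1,n=5: acc = 29+6 = 35
i=2,n=1: acc = 35+3 = 38
i=2,n=2: acc = 38+4 = 42
i=2,n=3: acc = 42+5 = 47
i=2,n=4: acc = 47+6 = 53
i=2,n=5: acc = 53+7 = 60
i=3,n=1: acc = 60+4 = 64
i=3,n=2: acc = 64+5 = 69
i=3,n=3: acc = 69+6 = 75
i=3,n=4: acc = 75+7 = 82
i=3,n=5: acc = 82+8 = 90
i=4,n=1: acc = 90+5 = 95
i=4,n=2: acc = 95+6 = 101
i=4,n=3: acc = 101+7 = 108
i=4,n=4: acc = 108+8 = 116
i=4,n=5: acc = 116+9 = 125

125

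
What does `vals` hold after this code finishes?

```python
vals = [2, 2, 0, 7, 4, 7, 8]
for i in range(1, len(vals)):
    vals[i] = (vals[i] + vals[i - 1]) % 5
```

i=1: vals[1] = (2+2)%5 = 4 → [2, 4, 0, 7, 4, 7, 8]
i=2: vals[2] = (0+4)%5 = 4 → [2, 4, 4, 7, 4, 7, 8]
i=3: vals[3] = (7+4)%5 = 1 → [2, 4, 4, 1, 4, 7, 8]
i=4: vals[4] = (4+1)%5 = 0 → [2, 4, 4, 1, 0, 7, 8]
i=5: vals[5] = (7+0)%5 = 2 → [2, 4, 4, 1, 0, 2, 8]
i=6: vals[6] = (8+2)%5 = 0 → [2, 4, 4, 1, 0, 2, 0]

[2, 4, 4, 1, 0, 2, 0]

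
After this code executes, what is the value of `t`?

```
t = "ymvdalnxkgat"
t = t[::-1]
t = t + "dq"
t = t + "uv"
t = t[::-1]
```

'vuqdymvdalnxkgat'

reverse → 'tagkxnladvmy'
+ 'dq' → 'tagkxnladvmydq'
+ 'uv' → 'tagkxnladvmydquv'
reverse → 'vuqdymvdalnxkgat'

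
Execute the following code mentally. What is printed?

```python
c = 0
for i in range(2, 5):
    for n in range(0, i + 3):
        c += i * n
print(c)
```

i=2,n=0: c = 0+0 = 0
i=2,n=1: c = 0+2 = 2
i=2,n=2: c = 2+4 = 6
i=2,n=3: c = 6+6 = 12
i=2,n=4: c = 12+8 = 20
i=3,n=0: c = 20+0 = 20
i=3,n=1: c = 20+3 = 23
i=3,n=2: c = 23+6 = 29
i=3,n=3: c = 29+9 = 38
i=3,n=4: c = 38+12 = 50
i=3,n=5: c = 50+15 = 65
i=4,n=0: c = 65+0 = 65
i=4,n=1: c = 65+4 = 69
i=4,n=2: c = 69+8 = 77
i=4,n=3: c = 77+12 = 89
i=4,n=4: c = 89+16 = 105
i=4,n=5: c = 105+20 = 125
i=4,n=6: c = 125+24 = 149

149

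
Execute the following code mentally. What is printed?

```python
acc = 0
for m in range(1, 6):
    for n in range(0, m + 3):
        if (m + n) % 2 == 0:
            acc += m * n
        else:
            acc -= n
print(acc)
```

138

m=1,n=0: odd sum, acc = 0-0 = 0
m=1,n=1: even sum, acc = 0+1 = 1
m=1,n=2: odd sum, acc = 1-2 = -1
m=1,n=3: even sum, acc = (-1)+3 = 2
m=2,n=0: even sum, acc = 2+0 = 2
m=2,n=1: odd sum, acc = 2-1 = 1
m=2,n=2: even sum, acc = 1+4 = 5
m=2,n=3: odd sum, acc = 5-3 = 2
m=2,n=4: even sum, acc = 2+8 = 10
m=3,n=0: odd sum, acc = 10-0 = 10
m=3,n=1: even sum, acc = 10+3 = 13
m=3,n=2: odd sum, acc = 13-2 = 11
m=3,n=3: even sum, acc = 11+9 = 20
m=3,n=4: odd sum, acc = 20-4 = 16
m=3,n=5: even sum, acc = 16+15 = 31
m=4,n=0: even sum, acc = 31+0 = 31
m=4,n=1: odd sum, acc = 31-1 = 30
m=4,n=2: even sum, acc = 30+8 = 38
m=4,n=3: odd sum, acc = 38-3 = 35
m=4,n=4: even sum, acc = 35+16 = 51
m=4,n=5: odd sum, acc = 51-5 = 46
m=4,n=6: even sum, acc = 46+24 = 70
m=5,n=0: odd sum, acc = 70-0 = 70
m=5,n=1: even sum, acc = 70+5 = 75
m=5,n=2: odd sum, acc = 75-2 = 73
m=5,n=3: even sum, acc = 73+15 = 88
m=5,n=4: odd sum, acc = 88-4 = 84
m=5,n=5: even sum, acc = 84+25 = 109
m=5,n=6: odd sum, acc = 109-6 = 103
m=5,n=7: even sum, acc = 103+35 = 138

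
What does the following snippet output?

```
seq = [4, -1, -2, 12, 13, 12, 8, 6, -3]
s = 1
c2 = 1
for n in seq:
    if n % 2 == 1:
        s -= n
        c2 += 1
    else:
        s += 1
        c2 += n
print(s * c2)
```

n=4: not odd, s = 1+1 = 2; c2=5
n=-1: odd, s = 2-(-1) = 3; c2=6
n=-2: not odd, s = 3+1 = 4; c2=4
n=12: not odd, s = 4+1 = 5; c2=16
n=13: odd, s = 5-13 = -8; c2=17
n=12: not odd, s = (-8)+1 = -7; c2=29
n=8: not odd, s = (-7)+1 = -6; c2=37
n=6: not odd, s = (-6)+1 = -5; c2=43
n=-3: odd, s = (-5)-(-3) = -2; c2=44
s*c2 = (-2)*44 = -88

-88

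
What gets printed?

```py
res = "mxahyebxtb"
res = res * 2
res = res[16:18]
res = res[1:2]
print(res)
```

repeat ×2 → 'mxahyebxtbmxahyebxtb'
slice [16:18] → 'bx'
slice [1:2] → 'x'

x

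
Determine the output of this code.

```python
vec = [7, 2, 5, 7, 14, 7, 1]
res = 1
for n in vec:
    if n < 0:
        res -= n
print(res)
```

n=7: not <0
n=2: not <0
n=5: not <0
n=7: not <0
n=14: not <0
n=7: not <0
n=1: not <0

1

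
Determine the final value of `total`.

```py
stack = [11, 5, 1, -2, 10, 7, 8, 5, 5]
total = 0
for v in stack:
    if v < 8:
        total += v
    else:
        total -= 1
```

18

v=11: not <8, total = 0-1 = -1
v=5: <8, total = (-1)+5 = 4
v=1: <8, total = 4+1 = 5
v=-2: <8, total = 5+(-2) = 3
v=10: not <8, total = 3-1 = 2
v=7: <8, total = 2+7 = 9
v=8: not <8, total = 9-1 = 8
v=5: <8, total = 8+5 = 13
v=5: <8, total = 13+5 = 18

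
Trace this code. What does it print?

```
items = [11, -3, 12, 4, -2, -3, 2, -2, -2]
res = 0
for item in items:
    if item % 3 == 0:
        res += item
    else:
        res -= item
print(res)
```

-5

item=11: not %3==0, res = 0-11 = -11
item=-3: %3==0, res = (-11)+(-3) = -14
item=12: %3==0, res = (-14)+12 = -2
item=4: not %3==0, res = (-2)-4 = -6
item=-2: not %3==0, res = (-6)-(-2) = -4
item=-3: %3==0, res = (-4)+(-3) = -7
item=2: not %3==0, res = (-7)-2 = -9
item=-2: not %3==0, res = (-9)-(-2) = -7
item=-2: not %3==0, res = (-7)-(-2) = -5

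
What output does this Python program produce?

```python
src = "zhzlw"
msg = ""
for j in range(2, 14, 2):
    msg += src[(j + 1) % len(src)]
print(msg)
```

lzzwhl

j=2: add src[3]='l' → 'l'
j=4: add src[0]='z' → 'lz'
j=6: add src[2]='z' → 'lzz'
j=8: add src[4]='w' → 'lzzw'
j=10: add src[1]='h' → 'lzzwh'
j=12: add src[3]='l' → 'lzzwhl'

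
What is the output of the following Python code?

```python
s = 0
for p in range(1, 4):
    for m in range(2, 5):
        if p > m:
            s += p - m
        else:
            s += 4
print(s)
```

33

p=1,m=2: not 1>2, s = 0+4 = 4
p=1,m=3: not 1>3, s = 4+4 = 8
p=1,m=4: not 1>4, s = 8+4 = 12
p=2,m=2: not 2>2, s = 12+4 = 16
p=2,m=3: not 2>3, s = 16+4 = 20
p=2,m=4: not 2>4, s = 20+4 = 24
p=3,m=2: 3>2, s = 24+1 = 25
p=3,m=3: not 3>3, s = 25+4 = 29
p=3,m=4: not 3>4, s = 29+4 = 33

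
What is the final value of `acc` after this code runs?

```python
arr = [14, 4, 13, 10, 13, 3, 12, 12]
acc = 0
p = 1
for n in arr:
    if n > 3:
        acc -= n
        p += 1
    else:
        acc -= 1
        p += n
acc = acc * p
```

-869

n=14: >3, acc = 0-14 = -14; p=2
n=4: >3, acc = (-14)-4 = -18; p=3
n=13: >3, acc = (-18)-13 = -31; p=4
n=10: >3, acc = (-31)-10 = -41; p=5
n=13: >3, acc = (-41)-13 = -54; p=6
n=3: not >3, acc = (-54)-1 = -55; p=9
n=12: >3, acc = (-55)-12 = -67; p=10
n=12: >3, acc = (-67)-12 = -79; p=11
acc*p = (-79)*11 = -869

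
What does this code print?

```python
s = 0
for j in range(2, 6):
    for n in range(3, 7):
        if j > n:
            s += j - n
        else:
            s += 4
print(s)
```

56

j=2,n=3: not 2>3, s = 0+4 = 4
j=2,n=4: not 2>4, s = 4+4 = 8
j=2,n=5: not 2>5, s = 8+4 = 12
j=2,n=6: not 2>6, s = 12+4 = 16
j=3,n=3: not 3>3, s = 16+4 = 20
j=3,n=4: not 3>4, s = 20+4 = 24
j=3,n=5: not 3>5, s = 24+4 = 28
j=3,n=6: not 3>6, s = 28+4 = 32
j=4,n=3: 4>3, s = 32+1 = 33
j=4,n=4: not 4>4, s = 33+4 = 37
j=4,n=5: not 4>5, s = 37+4 = 41
j=4,n=6: not 4>6, s = 41+4 = 45
j=5,n=3: 5>3, s = 45+2 = 47
j=5,n=4: 5>4, s = 47+1 = 48
j=5,n=5: not 5>5, s = 48+4 = 52
j=5,n=6: not 5>6, s = 52+4 = 56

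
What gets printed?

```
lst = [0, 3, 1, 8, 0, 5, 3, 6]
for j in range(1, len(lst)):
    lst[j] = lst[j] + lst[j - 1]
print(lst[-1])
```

j=1: lst[1] = 3+0 = 3 → [0, 3, 1, 8, 0, 5, 3, 6]
j=2: lst[2] = 1+3 = 4 → [0, 3, 4, 8, 0, 5, 3, 6]
j=3: lst[3] = 8+4 = 12 → [0, 3, 4, 12, 0, 5, 3, 6]
j=4: lst[4] = 0+12 = 12 → [0, 3, 4, 12, 12, 5, 3, 6]
j=5: lst[5] = 5+12 = 17 → [0, 3, 4, 12, 12, 17, 3, 6]
j=6: lst[6] = 3+17 = 20 → [0, 3, 4, 12, 12, 17, 20, 6]
j=7: lst[7] = 6+20 = 26 → [0, 3, 4, 12, 12, 17, 20, 26]

26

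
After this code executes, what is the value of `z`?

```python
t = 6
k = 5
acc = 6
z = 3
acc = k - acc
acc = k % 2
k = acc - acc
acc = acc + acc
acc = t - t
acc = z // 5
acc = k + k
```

acc = 5-6 = -1
acc = 5%2 = 1
k = 1-1 = 0
acc = 1+1 = 2
acc = 6-6 = 0
acc = 3//5 = 0
acc = 0+0 = 0

3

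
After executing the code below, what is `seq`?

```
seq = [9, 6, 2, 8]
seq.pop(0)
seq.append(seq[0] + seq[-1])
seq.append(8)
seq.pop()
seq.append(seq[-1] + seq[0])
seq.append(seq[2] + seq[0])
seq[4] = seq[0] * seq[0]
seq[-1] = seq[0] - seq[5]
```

[6, 2, 8, 14, 36, -8]

pop(0) removes 9 → [6, 2, 8]
append seq[0]+seq[-1] = 6+8 = 14 → [6, 2, 8, 14]
append 8 → [6, 2, 8, 14, 8]
pop() removes 8 → [6, 2, 8, 14]
append seq[-1]+seq[0] = 14+6 = 20 → [6, 2, 8, 14, 20]
append seq[2]+seq[0] = 8+6 = 14 → [6, 2, 8, 14, 20, 14]
seq[4] = seq[0]*seq[0] = 6*6 = 36 → [6, 2, 8, 14, 36, 14]
seq[-1] = seq[0]-seq[5] = 6-14 = -8 → [6, 2, 8, 14, 36, -8]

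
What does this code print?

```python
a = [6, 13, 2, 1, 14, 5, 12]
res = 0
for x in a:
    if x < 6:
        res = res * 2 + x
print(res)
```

15

x=6: not <6
x=13: not <6
x=2: <6, res = 0*2+2 = 2
x=1: <6, res = 2*2+1 = 5
x=14: not <6
x=5: <6, res = 5*2+5 = 15
x=12: not <6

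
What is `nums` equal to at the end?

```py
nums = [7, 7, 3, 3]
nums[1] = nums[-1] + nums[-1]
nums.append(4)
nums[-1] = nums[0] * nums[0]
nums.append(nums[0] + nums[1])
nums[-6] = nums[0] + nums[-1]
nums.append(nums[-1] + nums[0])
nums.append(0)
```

nums[1] = nums[-1]+nums[-1] = 3+3 = 6 → [7, 6, 3, 3]
append 4 → [7, 6, 3, 3, 4]
nums[-1] = nums[0]*nums[0] = 7*7 = 49 → [7, 6, 3, 3, 49]
append nums[0]+nums[1] = 7+6 = 13 → [7, 6, 3, 3, 49, 13]
nums[-6] = nums[0]+nums[-1] = 7+13 = 20 → [20, 6, 3, 3, 49, 13]
append nums[-1]+nums[0] = 13+20 = 33 → [20, 6, 3, 3, 49, 13, 33]
append 0 → [20, 6, 3, 3, 49, 13, 33, 0]

[20, 6, 3, 3, 49, 13, 33, 0]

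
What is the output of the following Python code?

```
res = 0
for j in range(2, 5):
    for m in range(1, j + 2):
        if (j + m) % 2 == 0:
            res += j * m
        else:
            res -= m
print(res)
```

21

j=2,m=1: odd sum, res = 0-1 = -1
j=2,m=2: even sum, res = (-1)+4 = 3
j=2,m=3: odd sum, res = 3-3 = 0
j=3,m=1: even sum, res = 0+3 = 3
j=3,m=2: odd sum, res = 3-2 = 1
j=3,m=3: even sum, res = 1+9 = 10
j=3,m=4: odd sum, res = 10-4 = 6
j=4,m=1: odd sum, res = 6-1 = 5
j=4,m=2: even sum, res = 5+8 = 13
j=4,m=3: odd sum, res = 13-3 = 10
j=4,m=4: even sum, res = 10+16 = 26
j=4,m=5: odd sum, res = 26-5 = 21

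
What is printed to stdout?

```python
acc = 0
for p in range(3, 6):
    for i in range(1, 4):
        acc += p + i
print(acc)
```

p=3,i=1: acc = 0+4 = 4
p=3,i=2: acc = 4+5 = 9
p=3,i=3: acc = 9+6 = 15
p=4,i=1: acc = 15+5 = 20
p=4,i=2: acc = 20+6 = 26
p=4,i=3: acc = 26+7 = 33
p=5,i=1: acc = 33+6 = 39
p=5,i=2: acc = 39+7 = 46
p=5,i=3: acc = 46+8 = 54

54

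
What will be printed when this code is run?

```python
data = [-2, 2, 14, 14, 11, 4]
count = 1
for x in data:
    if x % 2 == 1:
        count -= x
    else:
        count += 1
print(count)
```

x=-2: not odd, count = 1+1 = 2
x=2: not odd, count = 2+1 = 3
x=14: not odd, count = 3+1 = 4
x=14: not odd, count = 4+1 = 5
x=11: odd, count = 5-11 = -6
x=4: not odd, count = (-6)+1 = -5

-5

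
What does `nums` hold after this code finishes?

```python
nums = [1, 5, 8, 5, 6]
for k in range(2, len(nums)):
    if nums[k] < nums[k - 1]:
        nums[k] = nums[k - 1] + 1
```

k=2: 8>=5, unchanged → [1, 5, 8, 5, 6]
k=3: 5<8, nums[3] = 8+1 = 9 → [1, 5, 8, 9, 6]
k=4: 6<9, nums[4] = 9+1 = 10 → [1, 5, 8, 9, 10]

[1, 5, 8, 9, 10]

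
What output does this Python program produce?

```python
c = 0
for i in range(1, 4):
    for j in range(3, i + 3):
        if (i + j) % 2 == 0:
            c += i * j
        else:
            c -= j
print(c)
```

28

i=1,j=3: even sum, c = 0+3 = 3
i=2,j=3: odd sum, c = 3-3 = 0
i=2,j=4: even sum, c = 0+8 = 8
i=3,j=3: even sum, c = 8+9 = 17
i=3,j=4: odd sum, c = 17-4 = 13
i=3,j=5: even sum, c = 13+15 = 28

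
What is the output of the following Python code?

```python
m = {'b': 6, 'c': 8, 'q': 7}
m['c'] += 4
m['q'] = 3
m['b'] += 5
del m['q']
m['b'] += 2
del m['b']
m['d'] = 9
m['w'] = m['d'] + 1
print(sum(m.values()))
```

31

m['c'] = 8+4 = 12 → {'b': 6, 'c': 12, 'q': 7}
m['q'] = 3 → {'b': 6, 'c': 12, 'q': 3}
m['b'] = 6+5 = 11 → {'b': 11, 'c': 12, 'q': 3}
del 'q' → {'b': 11, 'c': 12}
m['b'] = 11+2 = 13 → {'b': 13, 'c': 12}
del 'b' → {'c': 12}
m['d'] = 9 → {'c': 12, 'd': 9}
m['w'] = m['d']+1 = 10 → {'c': 12, 'd': 9, 'w': 10}
sum of values = 31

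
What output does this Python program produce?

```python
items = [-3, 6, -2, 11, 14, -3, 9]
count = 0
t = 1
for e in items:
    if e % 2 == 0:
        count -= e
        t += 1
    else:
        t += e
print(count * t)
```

-324

e=-3: not even; t=-2
e=6: even, count = 0-6 = -6; t=-1
e=-2: even, count = (-6)-(-2) = -4; t=0
e=11: not even; t=11
e=14: even, count = (-4)-14 = -18; t=12
e=-3: not even; t=9
e=9: not even; t=18
count*t = (-18)*18 = -324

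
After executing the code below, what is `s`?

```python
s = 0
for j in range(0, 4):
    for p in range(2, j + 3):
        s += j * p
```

j=0,p=2: s = 0+0 = 0
j=1,p=2: s = 0+2 = 2
j=1,p=3: s = 2+3 = 5
j=2,p=2: s = 5+4 = 9
j=2,p=3: s = 9+6 = 15
j=2,p=4: s = 15+8 = 23
j=3,p=2: s = 23+6 = 29
j=3,p=3: s = 29+9 = 38
j=3,p=4: s = 38+12 = 50
j=3,p=5: s = 50+15 = 65

65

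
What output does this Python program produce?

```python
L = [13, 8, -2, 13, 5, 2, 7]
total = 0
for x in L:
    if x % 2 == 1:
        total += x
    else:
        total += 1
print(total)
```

x=13: odd, total = 0+13 = 13
x=8: not odd, total = 13+1 = 14
x=-2: not odd, total = 14+1 = 15
x=13: odd, total = 15+13 = 28
x=5: odd, total = 28+5 = 33
x=2: not odd, total = 33+1 = 34
x=7: odd, total = 34+7 = 41

41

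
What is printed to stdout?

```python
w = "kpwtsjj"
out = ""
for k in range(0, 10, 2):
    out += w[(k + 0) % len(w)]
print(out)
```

k=0: add w[0]='k' → 'k'
k=2: add w[2]='w' → 'kw'
k=4: add w[4]='s' → 'kws'
k=6: add w[6]='j' → 'kwsj'
k=8: add w[1]='p' → 'kwsjp'

kwsjp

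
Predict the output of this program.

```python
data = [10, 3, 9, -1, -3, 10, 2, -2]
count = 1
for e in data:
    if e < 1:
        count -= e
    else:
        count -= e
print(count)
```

-27

e=10: not <1, count = 1-10 = -9
e=3: not <1, count = (-9)-3 = -12
e=9: not <1, count = (-12)-9 = -21
e=-1: <1, count = (-21)-(-1) = -20
e=-3: <1, count = (-20)-(-3) = -17
e=10: not <1, count = (-17)-10 = -27
e=2: not <1, count = (-27)-2 = -29
e=-2: <1, count = (-29)-(-2) = -27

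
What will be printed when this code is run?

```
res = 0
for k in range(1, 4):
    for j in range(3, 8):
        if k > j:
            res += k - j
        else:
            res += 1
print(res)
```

15

k=1,j=3: not 1>3, res = 0+1 = 1
k=1,j=4: not 1>4, res = 1+1 = 2
k=1,j=5: not 1>5, res = 2+1 = 3
k=1,j=6: not 1>6, res = 3+1 = 4
k=1,j=7: not 1>7, res = 4+1 = 5
k=2,j=3: not 2>3, res = 5+1 = 6
k=2,j=4: not 2>4, res = 6+1 = 7
k=2,j=5: not 2>5, res = 7+1 = 8
k=2,j=6: not 2>6, res = 8+1 = 9
k=2,j=7: not 2>7, res = 9+1 = 10
k=3,j=3: not 3>3, res = 10+1 = 11
k=3,j=4: not 3>4, res = 11+1 = 12
k=3,j=5: not 3>5, res = 12+1 = 13
k=3,j=6: not 3>6, res = 13+1 = 14
k=3,j=7: not 3>7, res = 14+1 = 15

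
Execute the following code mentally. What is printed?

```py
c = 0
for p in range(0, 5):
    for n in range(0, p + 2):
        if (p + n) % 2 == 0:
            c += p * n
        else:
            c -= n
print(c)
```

p=0,n=0: even sum, c = 0+0 = 0
p=0,n=1: odd sum, c = 0-1 = -1
p=1,n=0: odd sum, c = (-1)-0 = -1
p=1,n=1: even sum, c = (-1)+1 = 0
p=1,n=2: odd sum, c = 0-2 = -2
p=2,n=0: even sum, c = (-2)+0 = -2
p=2,n=1: odd sum, c = (-2)-1 = -3
p=2,n=2: even sum, c = (-3)+4 = 1
p=2,n=3: odd sum, c = 1-3 = -2
p=3,n=0: odd sum, c = (-2)-0 = -2
p=3,n=1: even sum, c = (-2)+3 = 1
p=3,n=2: odd sum, c = 1-2 = -1
p=3,n=3: even sum, c = (-1)+9 = 8
p=3,n=4: odd sum, c = 8-4 = 4
p=4,n=0: even sum, c = 4+0 = 4
p=4,n=1: odd sum, c = 4-1 = 3
p=4,n=2: even sum, c = 3+8 = 11
p=4,n=3: odd sum, c = 11-3 = 8
p=4,n=4: even sum, c = 8+16 = 24
p=4,n=5: odd sum, c = 24-5 = 19

19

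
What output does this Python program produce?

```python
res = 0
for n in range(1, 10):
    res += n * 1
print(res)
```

45

n=1: res = 0+1*1 = 1
n=2: res = 1+2*1 = 3
n=3: res = 3+3*1 = 6
n=4: res = 6+4*1 = 10
n=5: res = 10+5*1 = 15
n=6: res = 15+6*1 = 21
n=7: res = 21+7*1 = 28
n=8: res = 28+8*1 = 36
n=9: res = 36+9*1 = 45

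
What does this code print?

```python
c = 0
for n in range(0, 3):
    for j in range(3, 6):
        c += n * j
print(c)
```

n=0,j=3: c = 0+0 = 0
n=0,j=4: c = 0+0 = 0
n=0,j=5: c = 0+0 = 0
n=1,j=3: c = 0+3 = 3
n=1,j=4: c = 3+4 = 7
n=1,j=5: c = 7+5 = 12
n=2,j=3: c = 12+6 = 18
n=2,j=4: c = 18+8 = 26
n=2,j=5: c = 26+10 = 36

36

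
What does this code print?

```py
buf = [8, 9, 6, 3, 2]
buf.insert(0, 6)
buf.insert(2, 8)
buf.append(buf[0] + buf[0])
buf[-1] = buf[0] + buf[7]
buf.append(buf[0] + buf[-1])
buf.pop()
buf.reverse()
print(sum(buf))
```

insert 6 at 0 → [6, 8, 9, 6, 3, 2]
insert 8 at 2 → [6, 8, 8, 9, 6, 3, 2]
append buf[0]+buf[0] = 6+6 = 12 → [6, 8, 8, 9, 6, 3, 2, 12]
buf[-1] = buf[0]+buf[7] = 6+12 = 18 → [6, 8, 8, 9, 6, 3, 2, 18]
append buf[0]+buf[-1] = 6+18 = 24 → [6, 8, 8, 9, 6, 3, 2, 18, 24]
pop() removes 24 → [6, 8, 8, 9, 6, 3, 2, 18]
reverse → [18, 2, 3, 6, 9, 8, 8, 6]
sum = 60

60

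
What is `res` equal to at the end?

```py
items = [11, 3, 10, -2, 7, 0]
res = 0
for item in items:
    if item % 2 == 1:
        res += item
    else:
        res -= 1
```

item=11: odd, res = 0+11 = 11
item=3: odd, res = 11+3 = 14
item=10: not odd, res = 14-1 = 13
item=-2: not odd, res = 13-1 = 12
item=7: odd, res = 12+7 = 19
item=0: not odd, res = 19-1 = 18

18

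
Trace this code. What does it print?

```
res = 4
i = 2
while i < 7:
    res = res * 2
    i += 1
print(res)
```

128

i=2: res = 4*2 = 8
i=3: res = 8*2 = 16
i=4: res = 16*2 = 32
i=5: res = 32*2 = 64
i=6: res = 64*2 = 128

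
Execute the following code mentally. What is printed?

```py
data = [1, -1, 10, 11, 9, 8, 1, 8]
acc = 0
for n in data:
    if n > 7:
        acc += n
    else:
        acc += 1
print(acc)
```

49

n=1: not >7, acc = 0+1 = 1
n=-1: not >7, acc = 1+1 = 2
n=10: >7, acc = 2+10 = 12
n=11: >7, acc = 12+11 = 23
n=9: >7, acc = 23+9 = 32
n=8: >7, acc = 32+8 = 40
n=1: not >7, acc = 40+1 = 41
n=8: >7, acc = 41+8 = 49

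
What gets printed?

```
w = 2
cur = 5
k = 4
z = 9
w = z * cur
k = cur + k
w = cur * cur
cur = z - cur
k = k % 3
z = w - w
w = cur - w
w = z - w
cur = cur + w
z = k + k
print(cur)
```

w = 9*5 = 45
k = 5+4 = 9
w = 5*5 = 25
cur = 9-5 = 4
k = 9%3 = 0
z = 25-25 = 0
w = 4-25 = -21
w = 0-(-21) = 21
cur = 4+21 = 25
z = 0+0 = 0

25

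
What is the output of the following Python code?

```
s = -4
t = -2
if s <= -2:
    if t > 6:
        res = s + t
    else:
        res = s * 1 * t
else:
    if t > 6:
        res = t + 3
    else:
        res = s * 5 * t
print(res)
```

s=-4, t=-2
s <= -2 is True; t > 6 is False
→ res = s * 1 * t = 8

8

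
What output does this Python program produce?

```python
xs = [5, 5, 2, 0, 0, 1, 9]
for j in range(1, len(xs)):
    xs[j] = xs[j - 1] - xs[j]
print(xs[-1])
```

j=1: xs[1] = 5-5 = 0 → [5, 0, 2, 0, 0, 1, 9]
j=2: xs[2] = 0-2 = -2 → [5, 0, -2, 0, 0, 1, 9]
j=3: xs[3] = (-2)-0 = -2 → [5, 0, -2, -2, 0, 1, 9]
j=4: xs[4] = (-2)-0 = -2 → [5, 0, -2, -2, -2, 1, 9]
j=5: xs[5] = (-2)-1 = -3 → [5, 0, -2, -2, -2, -3, 9]
j=6: xs[6] = (-3)-9 = -12 → [5, 0, -2, -2, -2, -3, -12]

-12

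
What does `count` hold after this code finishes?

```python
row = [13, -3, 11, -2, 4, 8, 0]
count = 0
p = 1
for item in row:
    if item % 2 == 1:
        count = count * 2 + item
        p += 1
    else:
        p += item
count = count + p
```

item=13: odd, count = 0*2+13 = 13; p=2
item=-3: odd, count = 13*2+(-3) = 23; p=3
item=11: odd, count = 23*2+11 = 57; p=4
item=-2: not odd; p=2
item=4: not odd; p=6
item=8: not odd; p=14
item=0: not odd; p=14
count+p = 57+14 = 71

71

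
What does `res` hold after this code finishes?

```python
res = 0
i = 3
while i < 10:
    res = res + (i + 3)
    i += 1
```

i=3: res = 0+6 = 6
i=4: res = 6+7 = 13
i=5: res = 13+8 = 21
i=6: res = 21+9 = 30
i=7: res = 30+10 = 40
i=8: res = 40+11 = 51
i=9: res = 51+12 = 63

63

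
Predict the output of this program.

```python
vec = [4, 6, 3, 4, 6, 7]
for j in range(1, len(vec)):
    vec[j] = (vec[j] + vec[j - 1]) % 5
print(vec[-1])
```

j=1: vec[1] = (6+4)%5 = 0 → [4, 0, 3, 4, 6, 7]
j=2: vec[2] = (3+0)%5 = 3 → [4, 0, 3, 4, 6, 7]
j=3: vec[3] = (4+3)%5 = 2 → [4, 0, 3, 2, 6, 7]
j=4: vec[4] = (6+2)%5 = 3 → [4, 0, 3, 2, 3, 7]
j=5: vec[5] = (7+3)%5 = 0 → [4, 0, 3, 2, 3, 0]

0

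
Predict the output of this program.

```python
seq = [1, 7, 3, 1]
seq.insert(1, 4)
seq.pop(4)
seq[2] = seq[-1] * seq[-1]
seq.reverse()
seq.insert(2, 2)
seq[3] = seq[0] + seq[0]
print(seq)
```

insert 4 at 1 → [1, 4, 7, 3, 1]
pop(4) removes 1 → [1, 4, 7, 3]
seq[2] = seq[-1]*seq[-1] = 3*3 = 9 → [1, 4, 9, 3]
reverse → [3, 9, 4, 1]
insert 2 at 2 → [3, 9, 2, 4, 1]
seq[3] = seq[0]+seq[0] = 3+3 = 6 → [3, 9, 2, 6, 1]

[3, 9, 2, 6, 1]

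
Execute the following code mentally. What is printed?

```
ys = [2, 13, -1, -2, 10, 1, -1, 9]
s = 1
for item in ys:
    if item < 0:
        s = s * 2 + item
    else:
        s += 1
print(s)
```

20

item=2: not <0, s = 1+1 = 2
item=13: not <0, s = 2+1 = 3
item=-1: <0, s = 3*2+(-1) = 5
item=-2: <0, s = 5*2+(-2) = 8
item=10: not <0, s = 8+1 = 9
item=1: not <0, s = 9+1 = 10
item=-1: <0, s = 10*2+(-1) = 19
item=9: not <0, s = 19+1 = 20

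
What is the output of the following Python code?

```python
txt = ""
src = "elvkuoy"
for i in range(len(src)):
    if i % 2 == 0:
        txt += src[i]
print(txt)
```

i=0: add 'e' → 'e'
i=1: skip
i=2: add 'v' → 'ev'
i=3: skip
i=4: add 'u' → 'evu'
i=5: skip
i=6: add 'y' → 'evuy'

evuy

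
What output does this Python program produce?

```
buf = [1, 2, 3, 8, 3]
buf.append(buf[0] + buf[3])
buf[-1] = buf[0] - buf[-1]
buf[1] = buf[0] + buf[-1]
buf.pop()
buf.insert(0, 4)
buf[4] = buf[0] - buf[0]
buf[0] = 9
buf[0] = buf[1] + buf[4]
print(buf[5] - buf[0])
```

2

append buf[0]+buf[3] = 1+8 = 9 → [1, 2, 3, 8, 3, 9]
buf[-1] = buf[0]-buf[-1] = 1-9 = -8 → [1, 2, 3, 8, 3, -8]
buf[1] = buf[0]+buf[-1] = 1+(-8) = -7 → [1, -7, 3, 8, 3, -8]
pop() removes -8 → [1, -7, 3, 8, 3]
insert 4 at 0 → [4, 1, -7, 3, 8, 3]
buf[4] = buf[0]-buf[0] = 4-4 = 0 → [4, 1, -7, 3, 0, 3]
buf[0] = 9 → [9, 1, -7, 3, 0, 3]
buf[0] = buf[1]+buf[4] = 1+0 = 1 → [1, 1, -7, 3, 0, 3]
buf[5]-buf[0] = 3-1 = 2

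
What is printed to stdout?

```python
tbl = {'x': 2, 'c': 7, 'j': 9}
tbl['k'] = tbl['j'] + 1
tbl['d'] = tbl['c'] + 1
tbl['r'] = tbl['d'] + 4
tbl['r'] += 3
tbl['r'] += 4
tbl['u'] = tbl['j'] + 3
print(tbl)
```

{'x': 2, 'c': 7, 'j': 9, 'k': 10, 'd': 8, 'r': 19, 'u': 12}

tbl['k'] = tbl['j']+1 = 10 → {'x': 2, 'c': 7, 'j': 9, 'k': 10}
tbl['d'] = tbl['c']+1 = 8 → {'x': 2, 'c': 7, 'j': 9, 'k': 10, 'd': 8}
tbl['r'] = tbl['d']+4 = 12 → {'x': 2, 'c': 7, 'j': 9, 'k': 10, 'd': 8, 'r': 12}
tbl['r'] = 12+3 = 15 → {'x': 2, 'c': 7, 'j': 9, 'k': 10, 'd': 8, 'r': 15}
tbl['r'] = 15+4 = 19 → {'x': 2, 'c': 7, 'j': 9, 'k': 10, 'd': 8, 'r': 19}
tbl['u'] = tbl['j']+3 = 12 → {'x': 2, 'c': 7, 'j': 9, 'k': 10, 'd': 8, 'r': 19, 'u': 12}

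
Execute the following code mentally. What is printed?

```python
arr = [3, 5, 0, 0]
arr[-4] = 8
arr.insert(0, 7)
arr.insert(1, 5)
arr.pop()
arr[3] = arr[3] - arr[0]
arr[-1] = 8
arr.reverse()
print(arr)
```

[8, -2, 8, 5, 7]

arr[-4] = 8 → [8, 5, 0, 0]
insert 7 at 0 → [7, 8, 5, 0, 0]
insert 5 at 1 → [7, 5, 8, 5, 0, 0]
pop() removes 0 → [7, 5, 8, 5, 0]
arr[3] = arr[3]-arr[0] = 5-7 = -2 → [7, 5, 8, -2, 0]
arr[-1] = 8 → [7, 5, 8, -2, 8]
reverse → [8, -2, 8, 5, 7]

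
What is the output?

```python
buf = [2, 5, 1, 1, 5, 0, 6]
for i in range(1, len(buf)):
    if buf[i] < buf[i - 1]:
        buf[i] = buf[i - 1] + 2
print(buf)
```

i=1: 5>=2, unchanged → [2, 5, 1, 1, 5, 0, 6]
i=2: 1<5, buf[2] = 5+2 = 7 → [2, 5, 7, 1, 5, 0, 6]
i=3: 1<7, buf[3] = 7+2 = 9 → [2, 5, 7, 9, 5, 0, 6]
i=4: 5<9, buf[4] = 9+2 = 11 → [2, 5, 7, 9, 11, 0, 6]
i=5: 0<11, buf[5] = 11+2 = 13 → [2, 5, 7, 9, 11, 13, 6]
i=6: 6<13, buf[6] = 13+2 = 15 → [2, 5, 7, 9, 11, 13, 15]

[2, 5, 7, 9, 11, 13, 15]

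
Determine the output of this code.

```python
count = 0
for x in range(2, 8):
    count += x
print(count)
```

27

x=2: count = 0+2 = 2
x=3: count = 2+3 = 5
x=4: count = 5+4 = 9
x=5: count = 9+5 = 14
x=6: count = 14+6 = 20
x=7: count = 20+7 = 27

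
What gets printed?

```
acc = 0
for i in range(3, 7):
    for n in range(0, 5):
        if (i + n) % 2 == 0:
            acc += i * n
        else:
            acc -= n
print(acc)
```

72

i=3,n=0: odd sum, acc = 0-0 = 0
i=3,n=1: even sum, acc = 0+3 = 3
i=3,n=2: odd sum, acc = 3-2 = 1
i=3,n=3: even sum, acc = 1+9 = 10
i=3,n=4: odd sum, acc = 10-4 = 6
i=4,n=0: even sum, acc = 6+0 = 6
i=4,n=1: odd sum, acc = 6-1 = 5
i=4,n=2: even sum, acc = 5+8 = 13
i=4,n=3: odd sum, acc = 13-3 = 10
i=4,n=4: even sum, acc = 10+16 = 26
i=5,n=0: odd sum, acc = 26-0 = 26
i=5,n=1: even sum, acc = 26+5 = 31
i=5,n=2: odd sum, acc = 31-2 = 29
i=5,n=3: even sum, acc = 29+15 = 44
i=5,n=4: odd sum, acc = 44-4 = 40
i=6,n=0: even sum, acc = 40+0 = 40
i=6,n=1: odd sum, acc = 40-1 = 39
i=6,n=2: even sum, acc = 39+12 = 51
i=6,n=3: odd sum, acc = 51-3 = 48
i=6,n=4: even sum, acc = 48+24 = 72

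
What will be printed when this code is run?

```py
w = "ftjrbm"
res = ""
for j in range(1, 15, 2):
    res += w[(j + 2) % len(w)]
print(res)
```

rmtrmtr

j=1: add w[3]='r' → 'r'
j=3: add w[5]='m' → 'rm'
j=5: add w[1]='t' → 'rmt'
j=7: add w[3]='r' → 'rmtr'
j=9: add w[5]='m' → 'rmtrm'
j=11: add w[1]='t' → 'rmtrmt'
j=13: add w[3]='r' → 'rmtrmtr'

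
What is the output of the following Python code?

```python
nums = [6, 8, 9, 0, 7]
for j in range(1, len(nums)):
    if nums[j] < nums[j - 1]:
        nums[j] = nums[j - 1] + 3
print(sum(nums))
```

50

j=1: 8>=6, unchanged → [6, 8, 9, 0, 7]
j=2: 9>=8, unchanged → [6, 8, 9, 0, 7]
j=3: 0<9, nums[3] = 9+3 = 12 → [6, 8, 9, 12, 7]
j=4: 7<12, nums[4] = 12+3 = 15 → [6, 8, 9, 12, 15]
sum = 50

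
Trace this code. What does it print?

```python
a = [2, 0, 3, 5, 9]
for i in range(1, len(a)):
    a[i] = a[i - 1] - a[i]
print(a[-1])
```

-15

i=1: a[1] = 2-0 = 2 → [2, 2, 3, 5, 9]
i=2: a[2] = 2-3 = -1 → [2, 2, -1, 5, 9]
i=3: a[3] = (-1)-5 = -6 → [2, 2, -1, -6, 9]
i=4: a[4] = (-6)-9 = -15 → [2, 2, -1, -6, -15]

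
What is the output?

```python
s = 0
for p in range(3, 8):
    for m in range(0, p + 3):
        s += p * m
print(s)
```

p=3,m=0: s = 0+0 = 0
p=3,m=1: s = 0+3 = 3
p=3,m=2: s = 3+6 = 9
p=3,m=3: s = 9+9 = 18
p=3,m=4: s = 18+12 = 30
p=3,m=5: s = 30+15 = 45
p=4,m=0: s = 45+0 = 45
p=4,m=1: s = 45+4 = 49
p=4,m=2: s = 49+8 = 57
p=4,m=3: s = 57+12 = 69
p=4,m=4: s = 69+16 = 85
p=4,m=5: s = 85+20 = 105
p=4,m=6: s = 105+24 = 129
p=5,m=0: s = 129+0 = 129
p=5,m=1: s = 129+5 = 134
p=5,m=2: s = 134+10 = 144
p=5,m=3: s = 144+15 = 159
p=5,m=4: s = 159+20 = 179
p=5,m=5: s = 179+25 = 204
p=5,m=6: s = 204+30 = 234
p=5,m=7: s = 234+35 = 269
p=6,m=0: s = 269+0 = 269
p=6,m=1: s = 269+6 = 275
p=6,m=2: s = 275+12 = 287
p=6,m=3: s = 287+18 = 305
p=6,m=4: s = 305+24 = 329
p=6,m=5: s = 329+30 = 359
p=6,m=6: s = 359+36 = 395
p=6,m=7: s = 395+42 = 437
p=6,m=8: s = 437+48 = 485
p=7,m=0: s = 485+0 = 485
p=7,m=1: s = 485+7 = 492
p=7,m=2: s = 492+14 = 506
p=7,m=3: s = 506+21 = 527
p=7,m=4: s = 527+28 = 555
p=7,m=5: s = 555+35 = 590
p=7,m=6: s = 590+42 = 632
p=7,m=7: s = 632+49 = 681
p=7,m=8: s = 681+56 = 737
p=7,m=9: s = 737+63 = 800

800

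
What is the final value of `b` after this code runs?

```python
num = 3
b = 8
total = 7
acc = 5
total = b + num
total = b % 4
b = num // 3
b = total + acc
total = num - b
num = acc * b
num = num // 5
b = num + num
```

10

total = 8+3 = 11
total = 8%4 = 0
b = 3//3 = 1
b = 0+5 = 5
total = 3-5 = -2
num = 5*5 = 25
num = 25//5 = 5
b = 5+5 = 10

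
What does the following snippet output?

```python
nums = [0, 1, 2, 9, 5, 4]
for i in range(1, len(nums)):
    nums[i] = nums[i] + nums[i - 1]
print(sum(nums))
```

54

i=1: nums[1] = 1+0 = 1 → [0, 1, 2, 9, 5, 4]
i=2: nums[2] = 2+1 = 3 → [0, 1, 3, 9, 5, 4]
i=3: nums[3] = 9+3 = 12 → [0, 1, 3, 12, 5, 4]
i=4: nums[4] = 5+12 = 17 → [0, 1, 3, 12, 17, 4]
i=5: nums[5] = 4+17 = 21 → [0, 1, 3, 12, 17, 21]
sum = 54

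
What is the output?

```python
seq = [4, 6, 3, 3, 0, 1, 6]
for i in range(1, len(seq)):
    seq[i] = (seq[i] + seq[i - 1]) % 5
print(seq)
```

[4, 0, 3, 1, 1, 2, 3]

i=1: seq[1] = (6+4)%5 = 0 → [4, 0, 3, 3, 0, 1, 6]
i=2: seq[2] = (3+0)%5 = 3 → [4, 0, 3, 3, 0, 1, 6]
i=3: seq[3] = (3+3)%5 = 1 → [4, 0, 3, 1, 0, 1, 6]
i=4: seq[4] = (0+1)%5 = 1 → [4, 0, 3, 1, 1, 1, 6]
i=5: seq[5] = (1+1)%5 = 2 → [4, 0, 3, 1, 1, 2, 6]
i=6: seq[6] = (6+2)%5 = 3 → [4, 0, 3, 1, 1, 2, 3]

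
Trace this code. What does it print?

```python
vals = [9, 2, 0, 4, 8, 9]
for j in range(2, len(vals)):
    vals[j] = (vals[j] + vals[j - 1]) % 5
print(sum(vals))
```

21

j=2: vals[2] = (0+2)%5 = 2 → [9, 2, 2, 4, 8, 9]
j=3: vals[3] = (4+2)%5 = 1 → [9, 2, 2, 1, 8, 9]
j=4: vals[4] = (8+1)%5 = 4 → [9, 2, 2, 1, 4, 9]
j=5: vals[5] = (9+4)%5 = 3 → [9, 2, 2, 1, 4, 3]
sum = 21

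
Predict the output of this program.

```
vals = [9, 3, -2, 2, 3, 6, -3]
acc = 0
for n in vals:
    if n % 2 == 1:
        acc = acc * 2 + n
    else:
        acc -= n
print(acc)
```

n=9: odd, acc = 0*2+9 = 9
n=3: odd, acc = 9*2+3 = 21
n=-2: not odd, acc = 21-(-2) = 23
n=2: not odd, acc = 23-2 = 21
n=3: odd, acc = 21*2+3 = 45
n=6: not odd, acc = 45-6 = 39
n=-3: odd, acc = 39*2+(-3) = 75

75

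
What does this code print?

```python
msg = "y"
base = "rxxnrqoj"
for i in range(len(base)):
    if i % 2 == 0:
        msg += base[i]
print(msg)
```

yrxro

i=0: add 'r' → 'yr'
i=1: skip
i=2: add 'x' → 'yrx'
i=3: skip
i=4: add 'r' → 'yrxr'
i=5: skip
i=6: add 'o' → 'yrxro'
i=7: skip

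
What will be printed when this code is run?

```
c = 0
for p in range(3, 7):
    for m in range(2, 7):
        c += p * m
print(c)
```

360

p=3,m=2: c = 0+6 = 6
p=3,m=3: c = 6+9 = 15
p=3,m=4: c = 15+12 = 27
p=3,m=5: c = 27+15 = 42
p=3,m=6: c = 42+18 = 60
p=4,m=2: c = 60+8 = 68
p=4,m=3: c = 68+12 = 80
p=4,m=4: c = 80+16 = 96
p=4,m=5: c = 96+20 = 116
p=4,m=6: c = 116+24 = 140
p=5,m=2: c = 140+10 = 150
p=5,m=3: c = 150+15 = 165
p=5,m=4: c = 165+20 = 185
p=5,m=5: c = 185+25 = 210
p=5,m=6: c = 210+30 = 240
p=6,m=2: c = 240+12 = 252
p=6,m=3: c = 252+18 = 270
p=6,m=4: c = 270+24 = 294
p=6,m=5: c = 294+30 = 324
p=6,m=6: c = 324+36 = 360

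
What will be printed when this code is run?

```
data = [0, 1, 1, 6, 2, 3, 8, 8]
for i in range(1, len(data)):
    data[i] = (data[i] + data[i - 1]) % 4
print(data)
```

i=1: data[1] = (1+0)%4 = 1 → [0, 1, 1, 6, 2, 3, 8, 8]
i=2: data[2] = (1+1)%4 = 2 → [0, 1, 2, 6, 2, 3, 8, 8]
i=3: data[3] = (6+2)%4 = 0 → [0, 1, 2, 0, 2, 3, 8, 8]
i=4: data[4] = (2+0)%4 = 2 → [0, 1, 2, 0, 2, 3, 8, 8]
i=5: data[5] = (3+2)%4 = 1 → [0, 1, 2, 0, 2, 1, 8, 8]
i=6: data[6] = (8+1)%4 = 1 → [0, 1, 2, 0, 2, 1, 1, 8]
i=7: data[7] = (8+1)%4 = 1 → [0, 1, 2, 0, 2, 1, 1, 1]

[0, 1, 2, 0, 2, 1, 1, 1]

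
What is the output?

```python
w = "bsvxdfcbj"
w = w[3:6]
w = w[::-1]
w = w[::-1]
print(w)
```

slice [3:6] → 'xdf'
reverse → 'fdx'
reverse → 'xdf'

xdf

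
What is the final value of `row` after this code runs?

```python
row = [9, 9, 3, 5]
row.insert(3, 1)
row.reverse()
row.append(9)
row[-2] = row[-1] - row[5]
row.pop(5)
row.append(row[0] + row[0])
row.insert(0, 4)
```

insert 1 at 3 → [9, 9, 3, 1, 5]
reverse → [5, 1, 3, 9, 9]
append 9 → [5, 1, 3, 9, 9, 9]
row[-2] = row[-1]-row[5] = 9-9 = 0 → [5, 1, 3, 9, 0, 9]
pop(5) removes 9 → [5, 1, 3, 9, 0]
append row[0]+row[0] = 5+5 = 10 → [5, 1, 3, 9, 0, 10]
insert 4 at 0 → [4, 5, 1, 3, 9, 0, 10]

[4, 5, 1, 3, 9, 0, 10]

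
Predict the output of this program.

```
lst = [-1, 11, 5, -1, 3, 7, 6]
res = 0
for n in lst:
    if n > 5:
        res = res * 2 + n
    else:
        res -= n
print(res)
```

n=-1: not >5, res = 0-(-1) = 1
n=11: >5, res = 1*2+11 = 13
n=5: not >5, res = 13-5 = 8
n=-1: not >5, res = 8-(-1) = 9
n=3: not >5, res = 9-3 = 6
n=7: >5, res = 6*2+7 = 19
n=6: >5, res = 19*2+6 = 44

44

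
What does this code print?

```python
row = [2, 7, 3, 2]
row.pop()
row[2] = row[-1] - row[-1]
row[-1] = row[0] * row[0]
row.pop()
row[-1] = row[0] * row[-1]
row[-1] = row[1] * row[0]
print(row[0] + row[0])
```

pop() removes 2 → [2, 7, 3]
row[2] = row[-1]-row[-1] = 3-3 = 0 → [2, 7, 0]
row[-1] = row[0]*row[0] = 2*2 = 4 → [2, 7, 4]
pop() removes 4 → [2, 7]
row[-1] = row[0]*row[-1] = 2*7 = 14 → [2, 14]
row[-1] = row[1]*row[0] = 14*2 = 28 → [2, 28]
row[0]+row[0] = 2+2 = 4

4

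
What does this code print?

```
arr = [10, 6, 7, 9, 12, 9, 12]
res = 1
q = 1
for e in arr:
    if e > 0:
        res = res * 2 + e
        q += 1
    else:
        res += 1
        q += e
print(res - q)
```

1214

e=10: >0, res = 1*2+10 = 12; q=2
e=6: >0, res = 12*2+6 = 30; q=3
e=7: >0, res = 30*2+7 = 67; q=4
e=9: >0, res = 67*2+9 = 143; q=5
e=12: >0, res = 143*2+12 = 298; q=6
e=9: >0, res = 298*2+9 = 605; q=7
e=12: >0, res = 605*2+12 = 1222; q=8
res-q = 1222-8 = 1214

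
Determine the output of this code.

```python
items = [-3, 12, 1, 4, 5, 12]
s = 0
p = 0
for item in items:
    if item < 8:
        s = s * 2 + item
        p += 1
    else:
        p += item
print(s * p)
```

-196

item=-3: <8, s = 0*2+(-3) = -3; p=1
item=12: not <8; p=13
item=1: <8, s = (-3)*2+1 = -5; p=14
item=4: <8, s = (-5)*2+4 = -6; p=15
item=5: <8, s = (-6)*2+5 = -7; p=16
item=12: not <8; p=28
s*p = (-7)*28 = -196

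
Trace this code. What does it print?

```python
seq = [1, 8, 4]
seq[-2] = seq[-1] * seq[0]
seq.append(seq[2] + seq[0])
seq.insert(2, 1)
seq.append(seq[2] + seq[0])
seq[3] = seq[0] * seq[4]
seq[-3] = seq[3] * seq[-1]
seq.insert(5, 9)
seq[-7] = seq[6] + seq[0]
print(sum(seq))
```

34

seq[-2] = seq[-1]*seq[0] = 4*1 = 4 → [1, 4, 4]
append seq[2]+seq[0] = 4+1 = 5 → [1, 4, 4, 5]
insert 1 at 2 → [1, 4, 1, 4, 5]
append seq[2]+seq[0] = 1+1 = 2 → [1, 4, 1, 4, 5, 2]
seq[3] = seq[0]*seq[4] = 1*5 = 5 → [1, 4, 1, 5, 5, 2]
seq[-3] = seq[3]*seq[-1] = 5*2 = 10 → [1, 4, 1, 10, 5, 2]
insert 9 at 5 → [1, 4, 1, 10, 5, 9, 2]
seq[-7] = seq[6]+seq[0] = 2+1 = 3 → [3, 4, 1, 10, 5, 9, 2]
sum = 34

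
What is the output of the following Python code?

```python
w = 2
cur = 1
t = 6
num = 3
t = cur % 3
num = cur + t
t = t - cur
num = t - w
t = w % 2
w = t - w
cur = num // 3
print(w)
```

t = 1%3 = 1
num = 1+1 = 2
t = 1-1 = 0
num = 0-2 = -2
t = 2%2 = 0
w = 0-2 = -2
cur = (-2)//3 = -1

-2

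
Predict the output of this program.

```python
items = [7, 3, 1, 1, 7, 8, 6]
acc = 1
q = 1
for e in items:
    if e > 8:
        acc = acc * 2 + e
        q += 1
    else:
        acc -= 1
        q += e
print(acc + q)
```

e=7: not >8, acc = 1-1 = 0; q=8
e=3: not >8, acc = 0-1 = -1; q=11
e=1: not >8, acc = (-1)-1 = -2; q=12
e=1: not >8, acc = (-2)-1 = -3; q=13
e=7: not >8, acc = (-3)-1 = -4; q=20
e=8: not >8, acc = (-4)-1 = -5; q=28
e=6: not >8, acc = (-5)-1 = -6; q=34
acc+q = (-6)+34 = 28

28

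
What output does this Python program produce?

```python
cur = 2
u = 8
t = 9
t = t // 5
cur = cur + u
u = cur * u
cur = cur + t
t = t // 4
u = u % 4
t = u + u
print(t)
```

0

t = 9//5 = 1
cur = 2+8 = 10
u = 10*8 = 80
cur = 10+1 = 11
t = 1//4 = 0
u = 80%4 = 0
t = 0+0 = 0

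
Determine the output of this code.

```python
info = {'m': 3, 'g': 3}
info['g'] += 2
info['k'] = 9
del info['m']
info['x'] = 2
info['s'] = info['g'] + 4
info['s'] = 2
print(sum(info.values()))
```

info['g'] = 3+2 = 5 → {'m': 3, 'g': 5}
info['k'] = 9 → {'m': 3, 'g': 5, 'k': 9}
del 'm' → {'g': 5, 'k': 9}
info['x'] = 2 → {'g': 5, 'k': 9, 'x': 2}
info['s'] = info['g']+4 = 9 → {'g': 5, 'k': 9, 'x': 2, 's': 9}
info['s'] = 2 → {'g': 5, 'k': 9, 'x': 2, 's': 2}
sum of values = 18

18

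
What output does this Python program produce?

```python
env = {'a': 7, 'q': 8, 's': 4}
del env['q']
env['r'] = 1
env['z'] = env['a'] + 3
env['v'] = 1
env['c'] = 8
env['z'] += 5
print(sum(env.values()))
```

del 'q' → {'a': 7, 's': 4}
env['r'] = 1 → {'a': 7, 's': 4, 'r': 1}
env['z'] = env['a']+3 = 10 → {'a': 7, 's': 4, 'r': 1, 'z': 10}
env['v'] = 1 → {'a': 7, 's': 4, 'r': 1, 'z': 10, 'v': 1}
env['c'] = 8 → {'a': 7, 's': 4, 'r': 1, 'z': 10, 'v': 1, 'c': 8}
env['z'] = 10+5 = 15 → {'a': 7, 's': 4, 'r': 1, 'z': 15, 'v': 1, 'c': 8}
sum of values = 36

36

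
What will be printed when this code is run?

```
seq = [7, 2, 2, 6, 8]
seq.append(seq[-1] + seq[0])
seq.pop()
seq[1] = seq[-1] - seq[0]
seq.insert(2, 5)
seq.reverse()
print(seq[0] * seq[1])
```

48

append seq[-1]+seq[0] = 8+7 = 15 → [7, 2, 2, 6, 8, 15]
pop() removes 15 → [7, 2, 2, 6, 8]
seq[1] = seq[-1]-seq[0] = 8-7 = 1 → [7, 1, 2, 6, 8]
insert 5 at 2 → [7, 1, 5, 2, 6, 8]
reverse → [8, 6, 2, 5, 1, 7]
seq[0]*seq[1] = 8*6 = 48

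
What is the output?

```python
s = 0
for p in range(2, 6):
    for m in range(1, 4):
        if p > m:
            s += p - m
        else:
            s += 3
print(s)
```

p=2,m=1: 2>1, s = 0+1 = 1
p=2,m=2: not 2>2, s = 1+3 = 4
p=2,m=3: not 2>3, s = 4+3 = 7
p=3,m=1: 3>1, s = 7+2 = 9
p=3,m=2: 3>2, s = 9+1 = 10
p=3,m=3: not 3>3, s = 10+3 = 13
p=4,m=1: 4>1, s = 13+3 = 16
p=4,m=2: 4>2, s = 16+2 = 18
p=4,m=3: 4>3, s = 18+1 = 19
p=5,m=1: 5>1, s = 19+4 = 23
p=5,m=2: 5>2, s = 23+3 = 26
p=5,m=3: 5>3, s = 26+2 = 28

28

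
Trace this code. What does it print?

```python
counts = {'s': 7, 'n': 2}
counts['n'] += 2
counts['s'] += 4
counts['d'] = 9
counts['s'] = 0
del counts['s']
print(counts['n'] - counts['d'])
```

-5

counts['n'] = 2+2 = 4 → {'s': 7, 'n': 4}
counts['s'] = 7+4 = 11 → {'s': 11, 'n': 4}
counts['d'] = 9 → {'s': 11, 'n': 4, 'd': 9}
counts['s'] = 0 → {'s': 0, 'n': 4, 'd': 9}
del 's' → {'n': 4, 'd': 9}
counts['n']-counts['d'] = 4-9 = -5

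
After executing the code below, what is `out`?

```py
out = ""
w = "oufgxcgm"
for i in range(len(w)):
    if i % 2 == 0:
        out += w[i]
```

'ofxg'

i=0: add 'o' → 'o'
i=1: skip
i=2: add 'f' → 'of'
i=3: skip
i=4: add 'x' → 'ofx'
i=5: skip
i=6: add 'g' → 'ofxg'
i=7: skip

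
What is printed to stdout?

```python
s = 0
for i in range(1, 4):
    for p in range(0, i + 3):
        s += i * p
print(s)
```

i=1,p=0: s = 0+0 = 0
i=1,p=1: s = 0+1 = 1
i=1,p=2: s = 1+2 = 3
i=1,p=3: s = 3+3 = 6
i=2,p=0: s = 6+0 = 6
i=2,p=1: s = 6+2 = 8
i=2,p=2: s = 8+4 = 12
i=2,p=3: s = 12+6 = 18
i=2,p=4: s = 18+8 = 26
i=3,p=0: s = 26+0 = 26
i=3,p=1: s = 26+3 = 29
i=3,p=2: s = 29+6 = 35
i=3,p=3: s = 35+9 = 44
i=3,p=4: s = 44+12 = 56
i=3,p=5: s = 56+15 = 71

71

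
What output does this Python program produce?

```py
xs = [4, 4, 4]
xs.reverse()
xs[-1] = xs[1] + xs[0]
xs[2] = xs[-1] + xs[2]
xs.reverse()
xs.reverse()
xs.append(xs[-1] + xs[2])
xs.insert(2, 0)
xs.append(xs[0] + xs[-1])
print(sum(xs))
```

92

reverse → [4, 4, 4]
xs[-1] = xs[1]+xs[0] = 4+4 = 8 → [4, 4, 8]
xs[2] = xs[-1]+xs[2] = 8+8 = 16 → [4, 4, 16]
reverse → [16, 4, 4]
reverse → [4, 4, 16]
append xs[-1]+xs[2] = 16+16 = 32 → [4, 4, 16, 32]
insert 0 at 2 → [4, 4, 0, 16, 32]
append xs[0]+xs[-1] = 4+32 = 36 → [4, 4, 0, 16, 32, 36]
sum = 92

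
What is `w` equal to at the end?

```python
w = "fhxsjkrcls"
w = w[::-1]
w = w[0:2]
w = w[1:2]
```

'l'

reverse → 'slcrkjsxhf'
slice [0:2] → 'sl'
slice [1:2] → 'l'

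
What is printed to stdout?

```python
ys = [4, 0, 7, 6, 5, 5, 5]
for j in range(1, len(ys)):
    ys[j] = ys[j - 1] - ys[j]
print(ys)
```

[4, 4, -3, -9, -14, -19, -24]

j=1: ys[1] = 4-0 = 4 → [4, 4, 7, 6, 5, 5, 5]
j=2: ys[2] = 4-7 = -3 → [4, 4, -3, 6, 5, 5, 5]
j=3: ys[3] = (-3)-6 = -9 → [4, 4, -3, -9, 5, 5, 5]
j=4: ys[4] = (-9)-5 = -14 → [4, 4, -3, -9, -14, 5, 5]
j=5: ys[5] = (-14)-5 = -19 → [4, 4, -3, -9, -14, -19, 5]
j=6: ys[6] = (-19)-5 = -24 → [4, 4, -3, -9, -14, -19, -24]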